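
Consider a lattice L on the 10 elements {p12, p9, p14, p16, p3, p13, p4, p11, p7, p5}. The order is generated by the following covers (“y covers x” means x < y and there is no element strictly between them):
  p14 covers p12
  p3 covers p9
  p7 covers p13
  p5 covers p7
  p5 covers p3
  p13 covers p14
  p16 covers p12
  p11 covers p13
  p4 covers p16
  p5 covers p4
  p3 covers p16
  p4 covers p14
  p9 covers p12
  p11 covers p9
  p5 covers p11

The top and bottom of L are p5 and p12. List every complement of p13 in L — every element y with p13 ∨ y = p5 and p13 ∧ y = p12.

Need y with p13 ∨ y = p5 and p13 ∧ y = p12.
Checking each element gives: p16, p3.

p16, p3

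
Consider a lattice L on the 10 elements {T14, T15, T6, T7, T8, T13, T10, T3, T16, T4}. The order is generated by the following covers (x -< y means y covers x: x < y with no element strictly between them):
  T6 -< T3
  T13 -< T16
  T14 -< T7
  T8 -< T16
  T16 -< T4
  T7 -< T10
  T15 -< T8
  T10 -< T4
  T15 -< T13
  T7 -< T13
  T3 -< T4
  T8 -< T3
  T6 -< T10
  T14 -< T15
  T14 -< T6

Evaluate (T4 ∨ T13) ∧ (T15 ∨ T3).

T4 ∨ T13 = T4
T15 ∨ T3 = T3
T4 ∧ T3 = T3

T3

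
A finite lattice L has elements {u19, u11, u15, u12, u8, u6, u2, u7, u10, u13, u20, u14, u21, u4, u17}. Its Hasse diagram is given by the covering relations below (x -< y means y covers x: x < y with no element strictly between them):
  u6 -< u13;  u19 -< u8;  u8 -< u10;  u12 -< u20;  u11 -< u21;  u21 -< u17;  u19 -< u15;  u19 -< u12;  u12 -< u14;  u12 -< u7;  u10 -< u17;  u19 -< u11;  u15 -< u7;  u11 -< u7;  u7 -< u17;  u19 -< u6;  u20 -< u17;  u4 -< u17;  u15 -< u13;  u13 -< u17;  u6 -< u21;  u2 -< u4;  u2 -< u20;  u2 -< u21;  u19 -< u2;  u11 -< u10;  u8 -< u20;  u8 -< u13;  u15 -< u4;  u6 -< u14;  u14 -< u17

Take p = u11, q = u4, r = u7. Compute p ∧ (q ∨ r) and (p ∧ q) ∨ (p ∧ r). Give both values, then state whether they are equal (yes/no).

u11; u11; yes

q ∨ r = u17, so p ∧ (q ∨ r) = u11 ∧ u17 = u11.
p ∧ q = u19 and p ∧ r = u11, so (p ∧ q) ∨ (p ∧ r) = u19 ∨ u11 = u11.
Equal: yes.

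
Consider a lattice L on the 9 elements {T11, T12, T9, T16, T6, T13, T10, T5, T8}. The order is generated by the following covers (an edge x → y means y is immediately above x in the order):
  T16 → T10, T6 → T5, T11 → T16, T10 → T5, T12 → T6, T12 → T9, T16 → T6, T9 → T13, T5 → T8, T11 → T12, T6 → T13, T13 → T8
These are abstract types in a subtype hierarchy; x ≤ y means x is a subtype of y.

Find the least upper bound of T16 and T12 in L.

T6

Common upper bounds of {T16, T12}: T13, T5, T6, T8.
The least among these is T6.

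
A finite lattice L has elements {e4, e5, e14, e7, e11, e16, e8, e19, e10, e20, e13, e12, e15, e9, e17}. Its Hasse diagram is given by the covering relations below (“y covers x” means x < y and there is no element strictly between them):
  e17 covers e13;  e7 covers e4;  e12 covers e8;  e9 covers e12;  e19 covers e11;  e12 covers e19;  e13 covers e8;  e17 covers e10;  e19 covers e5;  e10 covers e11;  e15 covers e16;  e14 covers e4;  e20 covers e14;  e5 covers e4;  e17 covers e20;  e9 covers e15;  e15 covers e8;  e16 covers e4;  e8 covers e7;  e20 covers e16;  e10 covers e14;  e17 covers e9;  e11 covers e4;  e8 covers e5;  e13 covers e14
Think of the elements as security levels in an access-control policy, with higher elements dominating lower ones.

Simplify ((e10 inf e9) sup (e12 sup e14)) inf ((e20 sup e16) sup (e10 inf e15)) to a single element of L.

e20

e10 ∧ e9 = e11
e12 ∨ e14 = e17
e11 ∨ e17 = e17
e20 ∨ e16 = e20
e10 ∧ e15 = e4
e20 ∨ e4 = e20
e17 ∧ e20 = e20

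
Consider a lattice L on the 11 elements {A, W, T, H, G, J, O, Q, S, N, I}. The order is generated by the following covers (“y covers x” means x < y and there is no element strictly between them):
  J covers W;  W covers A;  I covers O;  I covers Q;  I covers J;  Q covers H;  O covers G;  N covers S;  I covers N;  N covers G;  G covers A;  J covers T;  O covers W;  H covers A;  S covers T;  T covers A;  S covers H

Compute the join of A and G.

G

Common upper bounds of {A, G}: G, I, N, O.
The least among these is G.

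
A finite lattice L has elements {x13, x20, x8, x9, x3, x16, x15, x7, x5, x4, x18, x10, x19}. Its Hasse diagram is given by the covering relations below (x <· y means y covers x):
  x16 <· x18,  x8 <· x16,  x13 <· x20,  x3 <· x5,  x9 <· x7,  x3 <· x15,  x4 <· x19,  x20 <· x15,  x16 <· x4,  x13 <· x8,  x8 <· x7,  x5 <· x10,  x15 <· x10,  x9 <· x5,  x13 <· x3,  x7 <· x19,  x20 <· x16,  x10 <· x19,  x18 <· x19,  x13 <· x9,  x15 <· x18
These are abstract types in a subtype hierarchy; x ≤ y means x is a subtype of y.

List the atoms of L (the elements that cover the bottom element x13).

The atoms are exactly the elements that cover x13: x20, x3, x8, x9.

x20, x3, x8, x9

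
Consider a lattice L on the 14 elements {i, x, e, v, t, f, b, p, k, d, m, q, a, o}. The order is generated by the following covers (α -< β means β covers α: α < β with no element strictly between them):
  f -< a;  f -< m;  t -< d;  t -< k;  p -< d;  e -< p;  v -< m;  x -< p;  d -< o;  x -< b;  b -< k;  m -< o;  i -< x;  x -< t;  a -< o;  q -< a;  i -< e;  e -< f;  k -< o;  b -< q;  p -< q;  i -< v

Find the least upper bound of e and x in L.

Common upper bounds of {e, x}: a, d, o, p, q.
The least among these is p.

p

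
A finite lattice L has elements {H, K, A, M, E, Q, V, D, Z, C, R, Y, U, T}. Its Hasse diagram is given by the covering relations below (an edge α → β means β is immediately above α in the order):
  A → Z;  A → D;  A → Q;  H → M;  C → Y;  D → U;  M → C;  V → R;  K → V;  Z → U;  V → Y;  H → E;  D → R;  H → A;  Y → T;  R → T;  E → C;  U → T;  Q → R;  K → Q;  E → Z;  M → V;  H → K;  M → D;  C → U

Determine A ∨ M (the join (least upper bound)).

D

Common upper bounds of {A, M}: D, R, T, U.
The least among these is D.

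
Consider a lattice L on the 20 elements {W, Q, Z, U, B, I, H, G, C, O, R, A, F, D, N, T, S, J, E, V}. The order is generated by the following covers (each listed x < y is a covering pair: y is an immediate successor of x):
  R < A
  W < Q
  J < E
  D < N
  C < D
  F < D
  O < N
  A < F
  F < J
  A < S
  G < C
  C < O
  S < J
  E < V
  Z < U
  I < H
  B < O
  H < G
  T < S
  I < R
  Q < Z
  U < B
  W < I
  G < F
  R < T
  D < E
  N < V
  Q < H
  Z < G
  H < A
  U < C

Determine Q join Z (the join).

Z

Common upper bounds of {Q, Z}: B, C, D, E, F, G, J, N, O, U, V, Z.
The least among these is Z.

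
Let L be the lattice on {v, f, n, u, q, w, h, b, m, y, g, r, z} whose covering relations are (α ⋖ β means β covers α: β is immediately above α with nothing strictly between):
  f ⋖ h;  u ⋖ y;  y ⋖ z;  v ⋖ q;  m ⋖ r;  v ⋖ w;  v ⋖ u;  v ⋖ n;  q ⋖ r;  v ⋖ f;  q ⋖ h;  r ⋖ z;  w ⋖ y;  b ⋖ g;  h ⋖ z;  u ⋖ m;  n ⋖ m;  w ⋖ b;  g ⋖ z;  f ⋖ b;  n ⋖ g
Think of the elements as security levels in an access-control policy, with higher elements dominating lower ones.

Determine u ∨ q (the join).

r

Common upper bounds of {u, q}: r, z.
The least among these is r.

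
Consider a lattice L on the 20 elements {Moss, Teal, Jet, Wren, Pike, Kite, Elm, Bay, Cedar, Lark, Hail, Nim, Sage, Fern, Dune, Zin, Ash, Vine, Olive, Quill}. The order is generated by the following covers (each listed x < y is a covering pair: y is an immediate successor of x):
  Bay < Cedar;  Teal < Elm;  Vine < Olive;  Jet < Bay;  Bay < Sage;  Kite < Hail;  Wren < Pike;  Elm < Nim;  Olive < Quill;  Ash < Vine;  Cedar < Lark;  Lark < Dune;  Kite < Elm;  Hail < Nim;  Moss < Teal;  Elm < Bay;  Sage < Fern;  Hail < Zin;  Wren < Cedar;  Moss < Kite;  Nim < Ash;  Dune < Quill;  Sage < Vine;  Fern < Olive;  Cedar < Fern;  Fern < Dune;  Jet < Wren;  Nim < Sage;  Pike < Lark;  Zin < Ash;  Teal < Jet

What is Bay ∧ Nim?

Elm

Common lower bounds of {Bay, Nim}: Elm, Kite, Moss, Teal.
The greatest among these is Elm.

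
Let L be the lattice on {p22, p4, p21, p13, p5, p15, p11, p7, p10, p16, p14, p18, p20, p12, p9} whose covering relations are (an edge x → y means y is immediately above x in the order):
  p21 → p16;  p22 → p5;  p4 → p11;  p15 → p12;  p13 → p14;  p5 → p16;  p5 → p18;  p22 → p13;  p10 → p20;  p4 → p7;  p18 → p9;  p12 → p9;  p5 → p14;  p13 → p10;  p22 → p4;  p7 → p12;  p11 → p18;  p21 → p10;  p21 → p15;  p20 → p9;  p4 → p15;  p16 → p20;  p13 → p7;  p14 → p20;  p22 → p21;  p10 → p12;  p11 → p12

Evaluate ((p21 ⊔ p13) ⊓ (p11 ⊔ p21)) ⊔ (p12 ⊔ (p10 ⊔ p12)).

p12

p21 ∨ p13 = p10
p11 ∨ p21 = p12
p10 ∧ p12 = p10
p10 ∨ p12 = p12
p12 ∨ p12 = p12
p10 ∨ p12 = p12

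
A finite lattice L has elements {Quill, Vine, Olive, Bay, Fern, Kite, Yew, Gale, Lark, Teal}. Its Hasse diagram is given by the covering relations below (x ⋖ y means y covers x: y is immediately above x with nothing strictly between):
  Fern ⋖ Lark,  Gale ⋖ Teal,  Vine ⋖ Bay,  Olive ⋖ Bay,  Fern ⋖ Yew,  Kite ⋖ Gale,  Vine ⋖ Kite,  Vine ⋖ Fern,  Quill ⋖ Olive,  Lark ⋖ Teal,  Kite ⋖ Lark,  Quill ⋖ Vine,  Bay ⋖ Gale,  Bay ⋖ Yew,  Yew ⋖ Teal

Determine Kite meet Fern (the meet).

Vine

Common lower bounds of {Kite, Fern}: Quill, Vine.
The greatest among these is Vine.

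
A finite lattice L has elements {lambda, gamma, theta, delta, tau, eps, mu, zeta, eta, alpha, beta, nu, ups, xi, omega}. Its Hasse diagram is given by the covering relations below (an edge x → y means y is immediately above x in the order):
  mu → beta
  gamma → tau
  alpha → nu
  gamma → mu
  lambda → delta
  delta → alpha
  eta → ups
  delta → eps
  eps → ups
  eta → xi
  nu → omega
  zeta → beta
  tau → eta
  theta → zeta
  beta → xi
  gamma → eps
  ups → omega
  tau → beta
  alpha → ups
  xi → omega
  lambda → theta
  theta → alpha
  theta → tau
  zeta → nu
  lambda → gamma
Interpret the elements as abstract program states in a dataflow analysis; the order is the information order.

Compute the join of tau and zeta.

beta

Common upper bounds of {tau, zeta}: beta, omega, xi.
The least among these is beta.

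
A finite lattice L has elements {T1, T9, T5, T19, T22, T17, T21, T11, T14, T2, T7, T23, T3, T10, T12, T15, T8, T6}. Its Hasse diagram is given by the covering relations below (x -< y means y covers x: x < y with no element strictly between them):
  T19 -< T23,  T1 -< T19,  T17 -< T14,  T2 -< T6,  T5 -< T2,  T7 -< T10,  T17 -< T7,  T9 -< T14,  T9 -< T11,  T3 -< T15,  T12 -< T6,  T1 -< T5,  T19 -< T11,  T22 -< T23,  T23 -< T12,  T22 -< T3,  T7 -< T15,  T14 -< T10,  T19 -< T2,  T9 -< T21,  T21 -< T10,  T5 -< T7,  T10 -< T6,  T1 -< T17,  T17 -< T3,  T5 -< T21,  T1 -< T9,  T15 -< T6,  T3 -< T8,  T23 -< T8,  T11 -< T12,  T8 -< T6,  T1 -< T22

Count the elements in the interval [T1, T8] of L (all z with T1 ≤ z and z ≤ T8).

The interval [T1, T8] = {T1, T17, T19, T22, T23, T3, T8}, which has 7 elements.

7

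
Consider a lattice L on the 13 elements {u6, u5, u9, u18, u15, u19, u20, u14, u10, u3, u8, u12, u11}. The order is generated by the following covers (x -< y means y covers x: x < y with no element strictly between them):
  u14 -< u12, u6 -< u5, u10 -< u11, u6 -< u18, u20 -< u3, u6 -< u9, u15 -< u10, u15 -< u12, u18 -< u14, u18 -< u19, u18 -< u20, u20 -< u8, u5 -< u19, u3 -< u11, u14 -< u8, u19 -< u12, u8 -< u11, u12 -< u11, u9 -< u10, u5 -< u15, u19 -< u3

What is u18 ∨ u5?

u19

Common upper bounds of {u18, u5}: u11, u12, u19, u3.
The least among these is u19.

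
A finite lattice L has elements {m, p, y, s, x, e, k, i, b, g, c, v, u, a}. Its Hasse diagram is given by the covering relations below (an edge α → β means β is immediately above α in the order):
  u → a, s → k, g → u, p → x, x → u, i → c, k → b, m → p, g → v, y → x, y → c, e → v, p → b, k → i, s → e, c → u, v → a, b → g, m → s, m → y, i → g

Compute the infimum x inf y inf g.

Common lower bounds of {x, y, g}: m.
The greatest among these is m.

m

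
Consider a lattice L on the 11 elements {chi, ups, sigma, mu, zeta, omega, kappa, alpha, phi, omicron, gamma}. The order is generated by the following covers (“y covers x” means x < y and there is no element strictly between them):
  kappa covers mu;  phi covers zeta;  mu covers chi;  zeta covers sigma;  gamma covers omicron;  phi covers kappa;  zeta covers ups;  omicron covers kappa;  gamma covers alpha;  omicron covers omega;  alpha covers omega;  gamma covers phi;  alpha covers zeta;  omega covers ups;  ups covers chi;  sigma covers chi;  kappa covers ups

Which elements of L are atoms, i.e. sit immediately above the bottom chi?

mu, sigma, ups

The atoms are exactly the elements that cover chi: mu, sigma, ups.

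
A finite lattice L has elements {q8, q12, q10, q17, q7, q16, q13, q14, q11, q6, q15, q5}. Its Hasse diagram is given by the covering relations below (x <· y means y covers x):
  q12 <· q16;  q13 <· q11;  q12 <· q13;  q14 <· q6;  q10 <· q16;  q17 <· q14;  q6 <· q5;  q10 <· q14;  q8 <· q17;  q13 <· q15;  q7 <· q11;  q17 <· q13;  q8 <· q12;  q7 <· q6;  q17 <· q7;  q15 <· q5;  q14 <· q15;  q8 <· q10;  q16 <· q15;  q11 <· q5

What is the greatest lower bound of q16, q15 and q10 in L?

Common lower bounds of {q16, q15, q10}: q10, q8.
The greatest among these is q10.

q10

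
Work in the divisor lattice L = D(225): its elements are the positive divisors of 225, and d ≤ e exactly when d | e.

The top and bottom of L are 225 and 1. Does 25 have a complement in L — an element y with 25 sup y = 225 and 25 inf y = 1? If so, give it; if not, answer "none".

9

Need y with 25 ∨ y = 225 and 25 ∧ y = 1.
Checking each element gives: 9.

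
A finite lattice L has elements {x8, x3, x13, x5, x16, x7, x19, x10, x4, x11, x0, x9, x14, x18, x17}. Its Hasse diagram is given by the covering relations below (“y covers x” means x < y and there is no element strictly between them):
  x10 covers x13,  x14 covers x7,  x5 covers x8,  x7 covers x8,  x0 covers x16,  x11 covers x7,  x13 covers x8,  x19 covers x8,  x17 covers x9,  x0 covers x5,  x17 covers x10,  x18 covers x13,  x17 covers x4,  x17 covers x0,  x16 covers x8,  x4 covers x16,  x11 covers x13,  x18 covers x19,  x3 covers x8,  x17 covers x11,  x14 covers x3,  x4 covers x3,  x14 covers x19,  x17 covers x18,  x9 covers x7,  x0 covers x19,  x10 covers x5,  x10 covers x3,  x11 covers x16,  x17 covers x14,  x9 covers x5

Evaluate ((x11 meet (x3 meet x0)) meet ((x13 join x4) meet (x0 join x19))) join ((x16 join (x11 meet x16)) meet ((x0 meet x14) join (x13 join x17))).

x16

x3 ∧ x0 = x8
x11 ∧ x8 = x8
x13 ∨ x4 = x17
x0 ∨ x19 = x0
x17 ∧ x0 = x0
x8 ∧ x0 = x8
x11 ∧ x16 = x16
x16 ∨ x16 = x16
x0 ∧ x14 = x19
x13 ∨ x17 = x17
x19 ∨ x17 = x17
x16 ∧ x17 = x16
x8 ∨ x16 = x16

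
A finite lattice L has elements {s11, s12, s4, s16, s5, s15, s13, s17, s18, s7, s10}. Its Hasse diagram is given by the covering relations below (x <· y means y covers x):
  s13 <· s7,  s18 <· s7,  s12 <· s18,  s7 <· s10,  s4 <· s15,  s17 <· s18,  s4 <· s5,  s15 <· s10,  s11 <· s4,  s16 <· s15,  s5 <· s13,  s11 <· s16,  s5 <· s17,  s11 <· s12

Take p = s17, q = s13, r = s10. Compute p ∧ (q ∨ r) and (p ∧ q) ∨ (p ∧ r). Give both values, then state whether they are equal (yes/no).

s17; s17; yes

q ∨ r = s10, so p ∧ (q ∨ r) = s17 ∧ s10 = s17.
p ∧ q = s5 and p ∧ r = s17, so (p ∧ q) ∨ (p ∧ r) = s5 ∨ s17 = s17.
Equal: yes.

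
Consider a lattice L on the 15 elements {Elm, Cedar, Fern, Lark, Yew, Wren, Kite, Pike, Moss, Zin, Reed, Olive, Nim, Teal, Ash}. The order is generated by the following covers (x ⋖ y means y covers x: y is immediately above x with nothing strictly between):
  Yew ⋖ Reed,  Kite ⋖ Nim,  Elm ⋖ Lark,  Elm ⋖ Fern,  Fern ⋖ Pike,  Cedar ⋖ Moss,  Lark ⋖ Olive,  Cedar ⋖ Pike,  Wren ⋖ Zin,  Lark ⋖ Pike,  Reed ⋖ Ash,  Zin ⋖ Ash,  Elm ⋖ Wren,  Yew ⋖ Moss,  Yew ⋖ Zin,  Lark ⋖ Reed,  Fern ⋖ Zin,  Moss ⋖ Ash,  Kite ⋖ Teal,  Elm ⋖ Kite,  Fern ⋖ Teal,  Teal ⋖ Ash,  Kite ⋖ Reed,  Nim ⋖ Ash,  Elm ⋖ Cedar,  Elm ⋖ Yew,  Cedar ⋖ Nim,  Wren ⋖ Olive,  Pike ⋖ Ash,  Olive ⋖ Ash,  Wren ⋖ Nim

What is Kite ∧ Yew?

Common lower bounds of {Kite, Yew}: Elm.
The greatest among these is Elm.

Elm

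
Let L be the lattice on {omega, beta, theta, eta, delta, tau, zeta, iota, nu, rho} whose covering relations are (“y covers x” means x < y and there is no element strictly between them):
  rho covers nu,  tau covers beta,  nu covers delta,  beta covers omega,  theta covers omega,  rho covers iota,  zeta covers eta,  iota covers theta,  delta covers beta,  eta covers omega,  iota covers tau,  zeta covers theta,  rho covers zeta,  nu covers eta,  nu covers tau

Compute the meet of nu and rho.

Common lower bounds of {nu, rho}: beta, delta, eta, nu, omega, tau.
The greatest among these is nu.

nu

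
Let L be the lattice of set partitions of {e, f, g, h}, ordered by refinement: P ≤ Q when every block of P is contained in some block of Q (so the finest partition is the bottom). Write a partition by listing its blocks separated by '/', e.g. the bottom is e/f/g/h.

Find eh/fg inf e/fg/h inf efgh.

The meet (common refinement) of eh/fg, e/fg/h, efgh intersects blocks pairwise, giving e/fg/h.

e/fg/h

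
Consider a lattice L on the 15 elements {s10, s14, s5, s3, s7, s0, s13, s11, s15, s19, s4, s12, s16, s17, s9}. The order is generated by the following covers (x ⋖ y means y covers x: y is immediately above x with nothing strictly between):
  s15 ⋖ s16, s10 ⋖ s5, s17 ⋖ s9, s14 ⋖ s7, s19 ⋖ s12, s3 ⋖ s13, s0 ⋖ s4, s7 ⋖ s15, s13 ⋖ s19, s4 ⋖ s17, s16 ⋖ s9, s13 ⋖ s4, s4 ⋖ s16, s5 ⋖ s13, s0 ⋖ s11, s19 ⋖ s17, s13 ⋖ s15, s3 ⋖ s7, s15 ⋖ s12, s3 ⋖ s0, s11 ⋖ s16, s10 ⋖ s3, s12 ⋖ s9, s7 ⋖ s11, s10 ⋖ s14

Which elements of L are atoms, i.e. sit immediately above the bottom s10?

s14, s3, s5

The atoms are exactly the elements that cover s10: s14, s3, s5.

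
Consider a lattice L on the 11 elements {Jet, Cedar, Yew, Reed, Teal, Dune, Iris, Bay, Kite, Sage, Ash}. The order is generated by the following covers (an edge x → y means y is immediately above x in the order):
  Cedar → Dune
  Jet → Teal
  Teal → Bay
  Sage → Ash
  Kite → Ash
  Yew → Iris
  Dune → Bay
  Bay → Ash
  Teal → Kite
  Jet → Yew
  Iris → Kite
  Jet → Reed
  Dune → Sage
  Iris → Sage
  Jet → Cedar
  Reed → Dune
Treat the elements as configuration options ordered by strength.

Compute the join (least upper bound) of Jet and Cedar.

Cedar

Common upper bounds of {Jet, Cedar}: Ash, Bay, Cedar, Dune, Sage.
The least among these is Cedar.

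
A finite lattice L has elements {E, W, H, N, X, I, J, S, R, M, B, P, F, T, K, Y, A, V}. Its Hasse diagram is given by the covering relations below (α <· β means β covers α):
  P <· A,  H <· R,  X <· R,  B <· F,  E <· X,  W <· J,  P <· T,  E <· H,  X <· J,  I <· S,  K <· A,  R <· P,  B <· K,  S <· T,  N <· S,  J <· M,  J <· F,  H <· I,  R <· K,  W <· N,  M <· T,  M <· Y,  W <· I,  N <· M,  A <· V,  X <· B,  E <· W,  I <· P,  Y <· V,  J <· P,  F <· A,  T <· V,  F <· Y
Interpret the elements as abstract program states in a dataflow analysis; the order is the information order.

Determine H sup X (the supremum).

R

Common upper bounds of {H, X}: A, K, P, R, T, V.
The least among these is R.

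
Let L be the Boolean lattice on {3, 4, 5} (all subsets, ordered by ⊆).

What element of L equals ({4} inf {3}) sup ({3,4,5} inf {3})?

{4} ∧ {3} = ∅
{3,4,5} ∧ {3} = {3}
∅ ∨ {3} = {3}

{3}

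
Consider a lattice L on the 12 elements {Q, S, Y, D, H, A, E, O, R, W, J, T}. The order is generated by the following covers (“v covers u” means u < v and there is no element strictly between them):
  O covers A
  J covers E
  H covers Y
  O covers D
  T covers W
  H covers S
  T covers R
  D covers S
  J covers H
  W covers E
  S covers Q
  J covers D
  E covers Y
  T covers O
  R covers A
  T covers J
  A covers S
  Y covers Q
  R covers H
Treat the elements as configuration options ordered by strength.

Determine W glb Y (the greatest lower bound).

Y

Common lower bounds of {W, Y}: Q, Y.
The greatest among these is Y.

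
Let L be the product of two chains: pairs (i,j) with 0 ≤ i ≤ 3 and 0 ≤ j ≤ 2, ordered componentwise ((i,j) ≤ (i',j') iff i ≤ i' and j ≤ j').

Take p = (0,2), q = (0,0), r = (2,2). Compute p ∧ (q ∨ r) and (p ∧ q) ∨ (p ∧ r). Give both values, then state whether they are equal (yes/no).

q ∨ r = (2,2), so p ∧ (q ∨ r) = (0,2) ∧ (2,2) = (0,2).
p ∧ q = (0,0) and p ∧ r = (0,2), so (p ∧ q) ∨ (p ∧ r) = (0,0) ∨ (0,2) = (0,2).
Equal: yes.

(0,2); (0,2); yes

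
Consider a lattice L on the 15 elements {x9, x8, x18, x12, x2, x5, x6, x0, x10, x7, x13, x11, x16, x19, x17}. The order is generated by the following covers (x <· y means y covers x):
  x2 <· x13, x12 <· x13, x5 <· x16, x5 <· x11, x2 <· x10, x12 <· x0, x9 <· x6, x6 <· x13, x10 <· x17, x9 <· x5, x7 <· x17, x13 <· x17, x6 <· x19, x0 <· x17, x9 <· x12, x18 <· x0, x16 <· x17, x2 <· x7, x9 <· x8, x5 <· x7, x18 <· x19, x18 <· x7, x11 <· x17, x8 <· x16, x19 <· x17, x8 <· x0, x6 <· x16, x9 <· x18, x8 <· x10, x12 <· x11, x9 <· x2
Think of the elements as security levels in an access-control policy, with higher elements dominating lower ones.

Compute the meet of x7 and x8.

x9

Common lower bounds of {x7, x8}: x9.
The greatest among these is x9.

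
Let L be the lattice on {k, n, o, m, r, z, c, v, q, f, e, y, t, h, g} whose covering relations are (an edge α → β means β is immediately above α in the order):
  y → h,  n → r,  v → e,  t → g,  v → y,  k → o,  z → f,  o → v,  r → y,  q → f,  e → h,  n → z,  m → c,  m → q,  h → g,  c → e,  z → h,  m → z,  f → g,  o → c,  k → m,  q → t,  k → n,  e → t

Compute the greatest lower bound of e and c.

Common lower bounds of {e, c}: c, k, m, o.
The greatest among these is c.

c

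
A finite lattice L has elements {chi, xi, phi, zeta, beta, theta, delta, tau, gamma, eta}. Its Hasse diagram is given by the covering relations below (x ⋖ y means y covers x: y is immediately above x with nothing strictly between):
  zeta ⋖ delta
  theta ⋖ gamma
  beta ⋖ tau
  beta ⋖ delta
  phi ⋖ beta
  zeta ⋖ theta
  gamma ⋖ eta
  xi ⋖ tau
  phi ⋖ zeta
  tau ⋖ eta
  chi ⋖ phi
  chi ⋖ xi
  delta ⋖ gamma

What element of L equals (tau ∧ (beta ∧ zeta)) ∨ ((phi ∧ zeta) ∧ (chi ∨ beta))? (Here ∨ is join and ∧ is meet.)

phi

beta ∧ zeta = phi
tau ∧ phi = phi
phi ∧ zeta = phi
chi ∨ beta = beta
phi ∧ beta = phi
phi ∨ phi = phi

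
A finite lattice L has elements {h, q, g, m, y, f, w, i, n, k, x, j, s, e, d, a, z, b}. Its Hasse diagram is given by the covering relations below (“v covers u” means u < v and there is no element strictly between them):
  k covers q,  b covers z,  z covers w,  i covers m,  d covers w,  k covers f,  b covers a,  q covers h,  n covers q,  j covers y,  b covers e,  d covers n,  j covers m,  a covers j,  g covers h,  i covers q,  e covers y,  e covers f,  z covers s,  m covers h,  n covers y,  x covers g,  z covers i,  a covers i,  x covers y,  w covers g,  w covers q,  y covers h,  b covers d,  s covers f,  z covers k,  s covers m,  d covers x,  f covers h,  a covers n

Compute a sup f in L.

b

a ∨ f = b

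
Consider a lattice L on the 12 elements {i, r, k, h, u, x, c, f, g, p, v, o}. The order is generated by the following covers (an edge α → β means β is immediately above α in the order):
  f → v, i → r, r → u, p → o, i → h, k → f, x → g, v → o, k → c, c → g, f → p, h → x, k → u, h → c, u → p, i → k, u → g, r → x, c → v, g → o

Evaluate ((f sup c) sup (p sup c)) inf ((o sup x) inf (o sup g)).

f ∨ c = v
p ∨ c = o
v ∨ o = o
o ∨ x = o
o ∨ g = o
o ∧ o = o
o ∧ o = o

o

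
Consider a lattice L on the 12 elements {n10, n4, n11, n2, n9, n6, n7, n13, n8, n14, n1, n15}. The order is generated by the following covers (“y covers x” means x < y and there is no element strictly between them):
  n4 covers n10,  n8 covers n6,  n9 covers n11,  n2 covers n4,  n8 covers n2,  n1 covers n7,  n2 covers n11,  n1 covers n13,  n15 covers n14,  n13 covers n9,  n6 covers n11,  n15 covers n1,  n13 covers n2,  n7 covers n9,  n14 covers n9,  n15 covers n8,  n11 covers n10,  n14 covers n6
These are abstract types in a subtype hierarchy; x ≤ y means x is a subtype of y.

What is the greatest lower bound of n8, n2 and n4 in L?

Common lower bounds of {n8, n2, n4}: n10, n4.
The greatest among these is n4.

n4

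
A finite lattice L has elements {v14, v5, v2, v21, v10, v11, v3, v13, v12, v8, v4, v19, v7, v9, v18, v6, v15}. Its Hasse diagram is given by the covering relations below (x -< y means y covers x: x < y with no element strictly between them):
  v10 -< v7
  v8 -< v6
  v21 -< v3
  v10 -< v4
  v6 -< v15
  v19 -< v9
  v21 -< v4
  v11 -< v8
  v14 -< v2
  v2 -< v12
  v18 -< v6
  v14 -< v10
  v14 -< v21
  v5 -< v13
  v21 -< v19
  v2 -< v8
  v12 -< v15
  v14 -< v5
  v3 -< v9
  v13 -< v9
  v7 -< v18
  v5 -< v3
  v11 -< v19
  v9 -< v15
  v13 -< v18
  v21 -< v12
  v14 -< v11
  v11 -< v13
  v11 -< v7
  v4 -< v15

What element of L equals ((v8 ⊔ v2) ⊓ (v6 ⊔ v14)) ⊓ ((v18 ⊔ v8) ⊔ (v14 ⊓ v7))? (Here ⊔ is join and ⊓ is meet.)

v8

v8 ∨ v2 = v8
v6 ∨ v14 = v6
v8 ∧ v6 = v8
v18 ∨ v8 = v6
v14 ∧ v7 = v14
v6 ∨ v14 = v6
v8 ∧ v6 = v8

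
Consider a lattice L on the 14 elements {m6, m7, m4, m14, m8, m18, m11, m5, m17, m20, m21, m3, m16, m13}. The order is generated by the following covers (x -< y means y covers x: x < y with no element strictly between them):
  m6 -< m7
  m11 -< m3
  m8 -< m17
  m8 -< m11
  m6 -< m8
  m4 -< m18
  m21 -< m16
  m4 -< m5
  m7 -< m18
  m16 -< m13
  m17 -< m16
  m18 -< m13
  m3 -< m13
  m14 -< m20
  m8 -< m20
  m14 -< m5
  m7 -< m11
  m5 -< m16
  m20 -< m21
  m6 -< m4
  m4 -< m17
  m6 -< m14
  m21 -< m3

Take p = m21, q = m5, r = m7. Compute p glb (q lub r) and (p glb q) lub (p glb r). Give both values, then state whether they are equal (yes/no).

m21; m14; no

q lub r = m13, so p glb (q lub r) = m21 glb m13 = m21.
p glb q = m14 and p glb r = m6, so (p glb q) lub (p glb r) = m14 lub m6 = m14.
Equal: no.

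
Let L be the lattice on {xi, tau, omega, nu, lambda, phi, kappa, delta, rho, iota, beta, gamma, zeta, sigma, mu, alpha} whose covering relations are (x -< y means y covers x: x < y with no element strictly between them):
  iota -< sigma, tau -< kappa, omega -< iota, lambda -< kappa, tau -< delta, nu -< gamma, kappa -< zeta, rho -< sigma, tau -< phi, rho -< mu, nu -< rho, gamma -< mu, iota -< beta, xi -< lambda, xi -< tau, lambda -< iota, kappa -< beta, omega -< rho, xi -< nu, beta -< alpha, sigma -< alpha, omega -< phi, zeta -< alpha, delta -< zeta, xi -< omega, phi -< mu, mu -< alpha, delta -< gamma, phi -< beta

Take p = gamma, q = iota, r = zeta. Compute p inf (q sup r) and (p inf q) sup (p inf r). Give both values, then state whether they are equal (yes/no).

q sup r = alpha, so p inf (q sup r) = gamma inf alpha = gamma.
p inf q = xi and p inf r = delta, so (p inf q) sup (p inf r) = xi sup delta = delta.
Equal: no.

gamma; delta; no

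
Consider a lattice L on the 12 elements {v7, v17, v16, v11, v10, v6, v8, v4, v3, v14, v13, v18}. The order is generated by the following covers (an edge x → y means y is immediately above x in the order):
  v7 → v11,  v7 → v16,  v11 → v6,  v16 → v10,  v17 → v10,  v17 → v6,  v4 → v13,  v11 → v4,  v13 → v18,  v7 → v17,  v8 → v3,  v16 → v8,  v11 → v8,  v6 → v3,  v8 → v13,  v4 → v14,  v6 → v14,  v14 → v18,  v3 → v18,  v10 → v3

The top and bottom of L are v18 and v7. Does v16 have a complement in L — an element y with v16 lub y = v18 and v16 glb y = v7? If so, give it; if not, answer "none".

Need y with v16 ∨ y = v18 and v16 ∧ y = v7.
Checking each element gives: v14.

v14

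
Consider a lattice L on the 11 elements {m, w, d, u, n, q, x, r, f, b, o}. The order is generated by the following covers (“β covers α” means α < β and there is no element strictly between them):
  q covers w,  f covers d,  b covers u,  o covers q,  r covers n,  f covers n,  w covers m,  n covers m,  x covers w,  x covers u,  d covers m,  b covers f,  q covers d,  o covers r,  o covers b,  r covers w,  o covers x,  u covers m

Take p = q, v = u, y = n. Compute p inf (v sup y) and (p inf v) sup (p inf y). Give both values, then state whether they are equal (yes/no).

d; m; no

v sup y = b, so p inf (v sup y) = q inf b = d.
p inf v = m and p inf y = m, so (p inf v) sup (p inf y) = m sup m = m.
Equal: no.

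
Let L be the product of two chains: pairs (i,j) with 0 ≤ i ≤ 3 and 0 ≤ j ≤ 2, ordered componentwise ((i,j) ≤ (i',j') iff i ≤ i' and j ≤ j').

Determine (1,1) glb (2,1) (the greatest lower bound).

(1,1)

Common lower bounds of {(1,1), (2,1)}: (0,0), (0,1), (1,0), (1,1).
The greatest among these is (1,1).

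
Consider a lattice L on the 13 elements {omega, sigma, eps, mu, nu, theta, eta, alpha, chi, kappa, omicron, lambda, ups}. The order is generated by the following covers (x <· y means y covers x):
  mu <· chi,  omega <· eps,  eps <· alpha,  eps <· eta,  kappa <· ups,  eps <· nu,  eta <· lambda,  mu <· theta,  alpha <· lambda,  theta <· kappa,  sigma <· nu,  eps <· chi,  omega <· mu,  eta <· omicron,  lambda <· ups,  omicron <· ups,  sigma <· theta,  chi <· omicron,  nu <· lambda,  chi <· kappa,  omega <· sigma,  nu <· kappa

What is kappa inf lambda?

nu

Common lower bounds of {kappa, lambda}: eps, nu, omega, sigma.
The greatest among these is nu.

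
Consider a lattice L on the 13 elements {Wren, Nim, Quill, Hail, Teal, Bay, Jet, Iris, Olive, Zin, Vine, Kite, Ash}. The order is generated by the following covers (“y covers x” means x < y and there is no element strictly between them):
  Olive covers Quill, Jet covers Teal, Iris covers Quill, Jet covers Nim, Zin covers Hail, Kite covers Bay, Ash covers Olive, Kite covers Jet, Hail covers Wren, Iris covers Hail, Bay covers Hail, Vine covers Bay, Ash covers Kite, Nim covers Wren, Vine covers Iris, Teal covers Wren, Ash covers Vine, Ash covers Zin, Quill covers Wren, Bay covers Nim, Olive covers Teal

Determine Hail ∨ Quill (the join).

Iris

Common upper bounds of {Hail, Quill}: Ash, Iris, Vine.
The least among these is Iris.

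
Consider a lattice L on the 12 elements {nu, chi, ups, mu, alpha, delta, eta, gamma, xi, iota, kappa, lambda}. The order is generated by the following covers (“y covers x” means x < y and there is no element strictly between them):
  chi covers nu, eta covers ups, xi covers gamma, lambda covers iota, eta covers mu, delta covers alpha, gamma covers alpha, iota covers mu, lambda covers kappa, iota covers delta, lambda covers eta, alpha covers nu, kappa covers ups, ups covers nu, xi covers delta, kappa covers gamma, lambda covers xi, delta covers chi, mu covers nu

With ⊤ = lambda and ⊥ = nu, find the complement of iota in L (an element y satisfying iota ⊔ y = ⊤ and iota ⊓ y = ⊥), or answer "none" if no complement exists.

ups

Need y with iota ∨ y = lambda and iota ∧ y = nu.
Checking each element gives: ups.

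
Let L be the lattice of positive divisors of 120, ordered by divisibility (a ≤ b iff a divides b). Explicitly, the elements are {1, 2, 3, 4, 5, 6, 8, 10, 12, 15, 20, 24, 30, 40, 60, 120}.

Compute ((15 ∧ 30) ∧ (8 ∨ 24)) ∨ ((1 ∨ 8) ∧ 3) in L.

15 ∧ 30 = 15
8 ∨ 24 = 24
15 ∧ 24 = 3
1 ∨ 8 = 8
8 ∧ 3 = 1
3 ∨ 1 = 3

3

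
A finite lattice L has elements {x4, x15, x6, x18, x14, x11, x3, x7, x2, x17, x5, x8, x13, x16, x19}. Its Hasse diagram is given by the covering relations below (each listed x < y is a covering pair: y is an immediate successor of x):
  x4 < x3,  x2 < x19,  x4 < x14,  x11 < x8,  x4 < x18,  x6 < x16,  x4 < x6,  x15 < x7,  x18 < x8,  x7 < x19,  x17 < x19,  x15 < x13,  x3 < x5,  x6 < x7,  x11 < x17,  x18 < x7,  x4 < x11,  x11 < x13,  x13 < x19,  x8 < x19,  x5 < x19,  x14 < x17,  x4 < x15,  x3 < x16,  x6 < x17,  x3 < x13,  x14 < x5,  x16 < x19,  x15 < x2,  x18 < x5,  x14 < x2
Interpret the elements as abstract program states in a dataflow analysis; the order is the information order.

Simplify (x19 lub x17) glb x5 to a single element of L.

x19 ∨ x17 = x19
x19 ∧ x5 = x5

x5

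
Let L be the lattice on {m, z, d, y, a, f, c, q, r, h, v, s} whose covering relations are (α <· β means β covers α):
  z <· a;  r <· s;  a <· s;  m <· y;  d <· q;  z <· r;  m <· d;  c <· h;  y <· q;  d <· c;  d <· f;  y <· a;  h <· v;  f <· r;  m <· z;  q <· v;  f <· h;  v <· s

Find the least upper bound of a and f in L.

s

Common upper bounds of {a, f}: s.
The least among these is s.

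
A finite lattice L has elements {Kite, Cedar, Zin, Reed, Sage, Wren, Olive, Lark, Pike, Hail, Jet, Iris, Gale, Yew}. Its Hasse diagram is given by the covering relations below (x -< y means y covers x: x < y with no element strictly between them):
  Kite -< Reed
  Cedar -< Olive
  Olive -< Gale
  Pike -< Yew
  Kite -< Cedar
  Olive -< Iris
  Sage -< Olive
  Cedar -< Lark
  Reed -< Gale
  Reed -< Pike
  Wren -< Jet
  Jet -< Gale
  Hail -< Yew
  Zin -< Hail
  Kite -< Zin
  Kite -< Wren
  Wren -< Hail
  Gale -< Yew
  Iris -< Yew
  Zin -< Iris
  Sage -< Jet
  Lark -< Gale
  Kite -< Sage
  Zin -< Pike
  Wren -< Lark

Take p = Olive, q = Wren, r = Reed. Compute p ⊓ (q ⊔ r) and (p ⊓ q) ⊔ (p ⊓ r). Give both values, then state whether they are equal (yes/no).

q ⊔ r = Gale, so p ⊓ (q ⊔ r) = Olive ⊓ Gale = Olive.
p ⊓ q = Kite and p ⊓ r = Kite, so (p ⊓ q) ⊔ (p ⊓ r) = Kite ⊔ Kite = Kite.
Equal: no.

Olive; Kite; no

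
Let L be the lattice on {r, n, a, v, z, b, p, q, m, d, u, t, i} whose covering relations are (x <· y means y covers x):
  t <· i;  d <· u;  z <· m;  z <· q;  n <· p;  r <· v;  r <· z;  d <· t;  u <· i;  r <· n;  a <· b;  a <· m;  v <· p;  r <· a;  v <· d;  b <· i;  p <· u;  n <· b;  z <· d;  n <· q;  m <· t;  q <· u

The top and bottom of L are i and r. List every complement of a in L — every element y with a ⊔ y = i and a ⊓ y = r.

p, q, u

Need y with a ∨ y = i and a ∧ y = r.
Checking each element gives: p, q, u.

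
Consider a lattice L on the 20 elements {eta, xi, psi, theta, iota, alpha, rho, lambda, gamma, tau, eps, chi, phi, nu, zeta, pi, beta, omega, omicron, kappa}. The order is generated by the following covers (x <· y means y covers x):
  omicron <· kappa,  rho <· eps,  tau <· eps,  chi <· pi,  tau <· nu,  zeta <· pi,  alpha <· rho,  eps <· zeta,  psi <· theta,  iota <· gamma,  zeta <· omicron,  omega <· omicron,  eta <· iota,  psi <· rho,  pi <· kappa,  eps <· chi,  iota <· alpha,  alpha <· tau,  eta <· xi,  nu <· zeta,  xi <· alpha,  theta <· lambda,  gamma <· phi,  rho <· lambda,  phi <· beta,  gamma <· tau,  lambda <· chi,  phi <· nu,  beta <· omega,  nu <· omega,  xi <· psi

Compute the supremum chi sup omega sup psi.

kappa

Common upper bounds of {chi, omega, psi}: kappa.
The least among these is kappa.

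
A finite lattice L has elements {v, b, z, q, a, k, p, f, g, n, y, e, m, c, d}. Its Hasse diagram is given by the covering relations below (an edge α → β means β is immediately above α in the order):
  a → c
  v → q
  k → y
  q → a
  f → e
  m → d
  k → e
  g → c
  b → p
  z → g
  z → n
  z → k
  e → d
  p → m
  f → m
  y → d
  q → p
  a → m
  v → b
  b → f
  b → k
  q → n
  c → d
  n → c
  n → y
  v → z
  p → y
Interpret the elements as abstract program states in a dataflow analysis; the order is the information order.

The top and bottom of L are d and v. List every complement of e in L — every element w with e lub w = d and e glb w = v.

Need w with e ∨ w = d and e ∧ w = v.
Checking each element gives: a, q.

a, q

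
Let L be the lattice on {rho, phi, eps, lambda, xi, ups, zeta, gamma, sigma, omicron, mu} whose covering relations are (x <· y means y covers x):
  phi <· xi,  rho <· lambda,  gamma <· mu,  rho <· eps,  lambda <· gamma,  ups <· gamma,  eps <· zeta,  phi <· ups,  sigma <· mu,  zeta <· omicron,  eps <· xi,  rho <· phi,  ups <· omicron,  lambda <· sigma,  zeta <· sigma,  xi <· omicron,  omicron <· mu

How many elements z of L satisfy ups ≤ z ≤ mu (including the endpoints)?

The interval [ups, mu] = {gamma, mu, omicron, ups}, which has 4 elements.

4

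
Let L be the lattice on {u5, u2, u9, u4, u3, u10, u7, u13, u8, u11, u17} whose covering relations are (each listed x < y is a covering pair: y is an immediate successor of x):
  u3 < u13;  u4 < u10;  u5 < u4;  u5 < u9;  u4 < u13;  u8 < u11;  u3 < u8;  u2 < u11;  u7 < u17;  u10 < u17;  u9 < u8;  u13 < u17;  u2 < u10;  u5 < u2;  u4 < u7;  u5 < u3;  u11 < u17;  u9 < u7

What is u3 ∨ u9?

Common upper bounds of {u3, u9}: u11, u17, u8.
The least among these is u8.

u8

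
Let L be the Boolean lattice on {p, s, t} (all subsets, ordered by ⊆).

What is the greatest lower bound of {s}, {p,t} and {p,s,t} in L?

{}

Under ⊆, meet is intersection: {s} ∩ {p,t} ∩ {p,s,t} = {}.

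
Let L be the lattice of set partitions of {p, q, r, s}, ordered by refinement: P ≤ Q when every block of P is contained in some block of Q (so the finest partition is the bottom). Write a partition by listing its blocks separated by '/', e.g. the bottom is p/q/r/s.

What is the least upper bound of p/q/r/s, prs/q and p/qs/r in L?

pqrs

Common upper bounds of {p/q/r/s, prs/q, p/qs/r}: pqrs.
The least among these is pqrs.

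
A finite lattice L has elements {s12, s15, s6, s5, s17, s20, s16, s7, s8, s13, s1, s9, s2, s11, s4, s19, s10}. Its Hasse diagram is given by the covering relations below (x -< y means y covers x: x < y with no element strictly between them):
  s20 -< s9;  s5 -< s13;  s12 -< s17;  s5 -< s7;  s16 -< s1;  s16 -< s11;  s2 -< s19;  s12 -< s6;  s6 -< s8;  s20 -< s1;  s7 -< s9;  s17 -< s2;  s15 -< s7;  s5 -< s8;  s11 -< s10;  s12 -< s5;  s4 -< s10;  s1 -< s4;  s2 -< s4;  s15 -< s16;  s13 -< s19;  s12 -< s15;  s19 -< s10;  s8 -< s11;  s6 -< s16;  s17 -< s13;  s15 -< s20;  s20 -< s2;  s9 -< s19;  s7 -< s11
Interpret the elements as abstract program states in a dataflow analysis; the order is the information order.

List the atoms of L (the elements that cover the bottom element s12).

s15, s17, s5, s6

The atoms are exactly the elements that cover s12: s15, s17, s5, s6.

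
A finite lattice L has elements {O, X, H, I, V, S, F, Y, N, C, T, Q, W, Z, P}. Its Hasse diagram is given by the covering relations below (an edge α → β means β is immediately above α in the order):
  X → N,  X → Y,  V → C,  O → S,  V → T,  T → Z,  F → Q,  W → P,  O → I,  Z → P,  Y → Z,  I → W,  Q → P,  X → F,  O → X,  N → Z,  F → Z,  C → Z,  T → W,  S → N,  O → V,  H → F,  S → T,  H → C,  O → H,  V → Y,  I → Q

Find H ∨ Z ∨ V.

Common upper bounds of {H, Z, V}: P, Z.
The least among these is Z.

Z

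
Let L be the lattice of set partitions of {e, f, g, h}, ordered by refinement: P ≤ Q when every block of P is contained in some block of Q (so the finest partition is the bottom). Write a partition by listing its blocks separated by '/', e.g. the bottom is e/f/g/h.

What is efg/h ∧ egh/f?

The meet (common refinement) of efg/h and egh/f intersects blocks pairwise, giving eg/f/h.

eg/f/h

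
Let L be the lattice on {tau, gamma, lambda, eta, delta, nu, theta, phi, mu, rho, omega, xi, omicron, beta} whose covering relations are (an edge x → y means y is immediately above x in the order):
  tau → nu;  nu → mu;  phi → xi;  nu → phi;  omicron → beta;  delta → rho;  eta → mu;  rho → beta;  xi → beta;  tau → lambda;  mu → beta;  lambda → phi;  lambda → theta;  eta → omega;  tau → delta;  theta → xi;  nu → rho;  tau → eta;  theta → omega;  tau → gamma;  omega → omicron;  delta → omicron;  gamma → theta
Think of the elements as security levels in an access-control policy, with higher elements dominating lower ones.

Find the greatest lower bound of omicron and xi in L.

Common lower bounds of {omicron, xi}: gamma, lambda, tau, theta.
The greatest among these is theta.

theta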